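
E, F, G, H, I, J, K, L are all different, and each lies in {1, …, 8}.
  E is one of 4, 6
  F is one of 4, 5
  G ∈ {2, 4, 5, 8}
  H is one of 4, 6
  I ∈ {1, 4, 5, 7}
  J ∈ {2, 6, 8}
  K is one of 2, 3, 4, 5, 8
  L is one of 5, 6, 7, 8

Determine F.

5

The 8 variables together cover exactly {1, 2, 3, 4, 5, 6, 7, 8} — 8 values for 8 variables — and 1 appears only in I's list, so I = 1.
The 7 still-open variables draw from only 7 values {2, 3, 4, 5, 6, 7, 8}, so each is used; only K can be 3, hence K = 3.
The 6 still-open variables draw from only 6 values {2, 4, 5, 6, 7, 8}, so each is used; only L can be 7, hence L = 7.
E and H between them cover only {4, 6} — a naked pair. Remove those values from F, G, J.
So F = 5.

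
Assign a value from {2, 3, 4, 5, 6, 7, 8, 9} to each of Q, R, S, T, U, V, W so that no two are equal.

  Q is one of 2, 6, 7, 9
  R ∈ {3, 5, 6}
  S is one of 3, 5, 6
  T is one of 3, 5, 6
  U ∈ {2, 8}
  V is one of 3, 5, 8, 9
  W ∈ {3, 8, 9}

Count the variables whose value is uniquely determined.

Among the 7 variables, 7 fits only Q (and all 7 values in {2, 3, 5, 6, 7, 8, 9} must be used), so Q = 7.
The 6 still-open variables draw from only 6 values {2, 3, 5, 6, 8, 9}, so each is used; only U can be 2, hence U = 2.
R, S, T share exactly the 3 values {3, 5, 6}; by pigeonhole those values go to them, so strike 3, 5, 6 from V, W.
Determined: Q=7, U=2. The other variables each still have more than one consistent value. That makes 2.

2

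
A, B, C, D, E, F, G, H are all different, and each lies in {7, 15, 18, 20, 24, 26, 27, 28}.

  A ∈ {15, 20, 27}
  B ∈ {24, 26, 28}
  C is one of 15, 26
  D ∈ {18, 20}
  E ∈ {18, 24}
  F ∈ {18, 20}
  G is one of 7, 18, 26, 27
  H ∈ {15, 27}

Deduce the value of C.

26

The 8 variables together cover exactly {7, 15, 18, 20, 24, 26, 27, 28} — 8 values for 8 variables — and 7 appears only in G's list, so G = 7.
Among the 7 still-open variables, 28 fits only B (and all 7 values in {15, 18, 20, 24, 26, 27, 28} must be used), so B = 28.
Among the 6 still-open variables, 24 fits only E (and all 6 values in {15, 18, 20, 24, 26, 27} must be used), so E = 24.
The 5 still-open variables together cover exactly {15, 18, 20, 26, 27} — 5 values for 5 variables — and 26 appears only in C's list, so C = 26.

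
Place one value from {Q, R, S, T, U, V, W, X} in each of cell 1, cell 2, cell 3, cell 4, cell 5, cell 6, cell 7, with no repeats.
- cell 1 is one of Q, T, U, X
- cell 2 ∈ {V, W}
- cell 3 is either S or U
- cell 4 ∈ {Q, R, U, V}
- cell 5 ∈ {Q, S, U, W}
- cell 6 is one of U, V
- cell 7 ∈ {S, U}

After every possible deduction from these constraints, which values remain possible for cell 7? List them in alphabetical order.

S, U

The 2 variables cell 3 and cell 7 are confined to {S, U}, which locks those values in; drop them from cell 1, cell 4, cell 5, cell 6.
cell 6's domain is down to {V}, so cell 6 = V. Strike V from cell 2, cell 4.
cell 2 has just one choice, so cell 2 = W. Strike W from cell 5.
cell 5 must be Q (only option left). Strike Q from cell 1, cell 4.
That leaves cell 4 = R.
No further eliminations apply; cell 7 can still be any of S, U.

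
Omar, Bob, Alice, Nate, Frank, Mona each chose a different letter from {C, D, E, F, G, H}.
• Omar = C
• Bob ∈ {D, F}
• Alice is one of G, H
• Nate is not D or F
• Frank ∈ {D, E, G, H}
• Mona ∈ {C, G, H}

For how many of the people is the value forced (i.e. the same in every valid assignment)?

Omar has just one choice, so Omar = C. Strike C from Nate, Mona.
The 5 still-open variables together cover exactly {D, E, F, G, H} — 5 values for 5 variables — and F appears only in Bob's list, so Bob = F.
The 4 still-open variables together cover exactly {D, E, G, H} — 4 values for 4 variables — and D appears only in Frank's list, so Frank = D.
The 3 still-open variables draw from only 3 values {E, G, H}, so each is used; only Nate can be E, hence Nate = E.
Determined: Omar=C, Bob=F, Nate=E, Frank=D. The other people each still have more than one consistent value. That makes 4.

4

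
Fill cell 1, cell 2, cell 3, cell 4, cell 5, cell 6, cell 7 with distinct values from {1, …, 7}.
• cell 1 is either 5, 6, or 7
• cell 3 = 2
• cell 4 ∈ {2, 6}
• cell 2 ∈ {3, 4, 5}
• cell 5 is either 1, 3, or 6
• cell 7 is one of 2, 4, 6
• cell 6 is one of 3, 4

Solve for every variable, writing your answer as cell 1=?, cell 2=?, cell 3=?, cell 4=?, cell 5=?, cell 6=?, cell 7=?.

cell 1=7, cell 2=5, cell 3=2, cell 4=6, cell 5=1, cell 6=3, cell 7=4

cell 3 must be 2 (only option left). So cell 4, cell 7 can't be 2.
cell 4's domain is down to {6}, so cell 4 = 6. Eliminate 6 elsewhere: cell 1, cell 5, cell 7.
cell 7 has just one choice, so cell 7 = 4. Eliminate 4 elsewhere: cell 2, cell 6.
cell 6 has just one choice, so cell 6 = 3. Strike 3 from cell 2, cell 5.
cell 2 must be 5 (only option left). Strike 5 from cell 1.
cell 5 has just one choice, so cell 5 = 1.
cell 1's domain is down to {7}, so cell 1 = 7.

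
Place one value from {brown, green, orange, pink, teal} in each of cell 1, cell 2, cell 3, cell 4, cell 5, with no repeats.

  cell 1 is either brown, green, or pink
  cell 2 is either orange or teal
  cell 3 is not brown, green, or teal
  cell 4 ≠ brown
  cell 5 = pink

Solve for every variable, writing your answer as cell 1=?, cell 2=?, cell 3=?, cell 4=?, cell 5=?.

cell 1=brown, cell 2=teal, cell 3=orange, cell 4=green, cell 5=pink

cell 5 must be pink (only option left). Eliminate pink elsewhere: cell 1, cell 3, cell 4.
cell 3 has just one choice, so cell 3 = orange. So cell 2, cell 4 can't be orange.
cell 2 must be teal (only option left). Eliminate teal elsewhere: cell 4.
That leaves cell 4 = green. Eliminate green elsewhere: cell 1.
cell 1's domain is down to {brown}, so cell 1 = brown.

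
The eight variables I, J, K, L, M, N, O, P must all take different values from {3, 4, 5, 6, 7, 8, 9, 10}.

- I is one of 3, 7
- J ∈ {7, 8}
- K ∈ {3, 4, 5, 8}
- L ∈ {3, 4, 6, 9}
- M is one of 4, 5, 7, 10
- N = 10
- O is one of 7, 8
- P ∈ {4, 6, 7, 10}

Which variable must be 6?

N has just one choice, so N = 10. So M, P can't be 10.
The 7 still-open variables draw from only 7 values {3, 4, 5, 6, 7, 8, 9}, so each is used; only L can be 9, hence L = 9.
The 6 still-open variables together cover exactly {3, 4, 5, 6, 7, 8} — 6 values for 6 variables — and 6 appears only in P's list, so P = 6.

P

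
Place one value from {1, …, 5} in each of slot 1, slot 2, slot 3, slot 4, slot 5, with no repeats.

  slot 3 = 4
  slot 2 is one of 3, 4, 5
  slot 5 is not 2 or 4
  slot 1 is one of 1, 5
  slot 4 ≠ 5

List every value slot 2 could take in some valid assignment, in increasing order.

3, 5

slot 3 has just one choice, so slot 3 = 4. So slot 2, slot 4 can't be 4.
The 4 still-open variables draw from only 4 values {1, 2, 3, 5}, so each is used; only slot 4 can be 2, hence slot 4 = 2.
No further eliminations apply; slot 2 can still be any of 3, 5.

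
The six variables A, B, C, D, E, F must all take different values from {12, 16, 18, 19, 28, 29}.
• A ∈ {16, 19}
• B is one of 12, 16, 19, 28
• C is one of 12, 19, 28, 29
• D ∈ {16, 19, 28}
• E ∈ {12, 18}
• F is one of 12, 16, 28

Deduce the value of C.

The 6 variables together cover exactly {12, 16, 18, 19, 28, 29} — 6 values for 6 variables — and 18 appears only in E's list, so E = 18.
Among the 5 still-open variables, 29 fits only C (and all 5 values in {12, 16, 19, 28, 29} must be used), so C = 29.

29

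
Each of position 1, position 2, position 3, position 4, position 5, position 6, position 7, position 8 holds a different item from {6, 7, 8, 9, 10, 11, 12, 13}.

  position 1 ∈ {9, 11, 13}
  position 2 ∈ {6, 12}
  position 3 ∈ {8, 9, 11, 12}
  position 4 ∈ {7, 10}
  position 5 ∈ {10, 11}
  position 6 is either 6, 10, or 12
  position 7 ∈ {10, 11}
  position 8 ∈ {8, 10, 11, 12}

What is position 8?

8

The 8 variables draw from only 8 values {6, 7, 8, 9, 10, 11, 12, 13}, so each is used; only position 4 can be 7, hence position 4 = 7.
The 7 still-open variables together cover exactly {6, 8, 9, 10, 11, 12, 13} — 7 values for 7 variables — and 13 appears only in position 1's list, so position 1 = 13.
The 6 still-open variables draw from only 6 values {6, 8, 9, 10, 11, 12}, so each is used; only position 3 can be 9, hence position 3 = 9.
Among the 5 still-open variables, 8 fits only position 8 (and all 5 values in {6, 8, 10, 11, 12} must be used), so position 8 = 8.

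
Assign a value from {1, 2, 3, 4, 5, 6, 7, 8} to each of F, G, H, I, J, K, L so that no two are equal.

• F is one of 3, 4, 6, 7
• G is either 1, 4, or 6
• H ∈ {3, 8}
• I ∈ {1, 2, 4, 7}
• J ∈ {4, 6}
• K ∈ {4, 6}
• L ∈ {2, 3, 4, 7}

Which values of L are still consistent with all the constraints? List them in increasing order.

2, 3, 7

The 7 variables together cover exactly {1, 2, 3, 4, 6, 7, 8} — 7 values for 7 variables — and 8 appears only in H's list, so H = 8.
J and K between them cover only {4, 6} — a naked pair. Remove those values from F, G, I, L.
G has just one choice, so G = 1. Eliminate 1 elsewhere: I.
No further eliminations apply; L can still be any of 2, 3, 7.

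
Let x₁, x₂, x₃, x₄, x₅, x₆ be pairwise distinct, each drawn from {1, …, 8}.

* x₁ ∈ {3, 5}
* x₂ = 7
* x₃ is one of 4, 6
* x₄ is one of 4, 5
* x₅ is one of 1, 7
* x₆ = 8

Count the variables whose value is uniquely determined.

x₂ has just one choice, so x₂ = 7. Eliminate 7 elsewhere: x₅.
x₅ must be 1 (only option left).
x₆ has just one choice, so x₆ = 8.
Determined: x₂=7, x₅=1, x₆=8. The other variables each still have more than one consistent value. That makes 3.

3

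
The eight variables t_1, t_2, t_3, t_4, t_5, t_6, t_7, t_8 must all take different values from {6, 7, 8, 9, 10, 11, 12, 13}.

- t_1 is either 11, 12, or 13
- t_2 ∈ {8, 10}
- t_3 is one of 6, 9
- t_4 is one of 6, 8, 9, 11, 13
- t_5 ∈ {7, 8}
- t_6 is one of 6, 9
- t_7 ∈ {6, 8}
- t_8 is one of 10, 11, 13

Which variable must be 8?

t_7

Among the 8 variables, 7 fits only t_5 (and all 8 values in {6, 7, 8, 9, 10, 11, 12, 13} must be used), so t_5 = 7.
Among the 7 still-open variables, 12 fits only t_1 (and all 7 values in {6, 8, 9, 10, 11, 12, 13} must be used), so t_1 = 12.
t_3 and t_6 between them cover only {6, 9} — a naked pair. Remove those values from t_4, t_7.
So 8 goes to t_7.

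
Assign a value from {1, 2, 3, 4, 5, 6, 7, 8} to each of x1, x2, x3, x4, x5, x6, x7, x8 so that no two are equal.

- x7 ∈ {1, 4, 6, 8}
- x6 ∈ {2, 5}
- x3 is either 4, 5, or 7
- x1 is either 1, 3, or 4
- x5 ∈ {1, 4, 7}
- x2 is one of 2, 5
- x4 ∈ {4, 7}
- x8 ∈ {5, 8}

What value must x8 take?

The 8 variables together cover exactly {1, 2, 3, 4, 5, 6, 7, 8} — 8 values for 8 variables — and 3 appears only in x1's list, so x1 = 3.
Among the 7 still-open variables, 6 fits only x7 (and all 7 values in {1, 2, 4, 5, 6, 7, 8} must be used), so x7 = 6.
Among the 6 still-open variables, 1 fits only x5 (and all 6 values in {1, 2, 4, 5, 7, 8} must be used), so x5 = 1.
The 5 still-open variables draw from only 5 values {2, 4, 5, 7, 8}, so each is used; only x8 can be 8, hence x8 = 8.

8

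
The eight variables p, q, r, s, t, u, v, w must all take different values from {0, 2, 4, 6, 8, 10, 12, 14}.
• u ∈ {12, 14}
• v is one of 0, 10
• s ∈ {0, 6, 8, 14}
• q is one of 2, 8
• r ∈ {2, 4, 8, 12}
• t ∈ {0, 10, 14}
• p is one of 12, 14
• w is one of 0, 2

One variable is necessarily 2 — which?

w

The 8 variables draw from only 8 values {0, 2, 4, 6, 8, 10, 12, 14}, so each is used; only r can be 4, hence r = 4.
The 7 still-open variables together cover exactly {0, 2, 6, 8, 10, 12, 14} — 7 values for 7 variables — and 6 appears only in s's list, so s = 6.
The 6 still-open variables together cover exactly {0, 2, 8, 10, 12, 14} — 6 values for 6 variables — and 8 appears only in q's list, so q = 8.
The 5 still-open variables together cover exactly {0, 2, 10, 12, 14} — 5 values for 5 variables — and 2 appears only in w's list, so w = 2.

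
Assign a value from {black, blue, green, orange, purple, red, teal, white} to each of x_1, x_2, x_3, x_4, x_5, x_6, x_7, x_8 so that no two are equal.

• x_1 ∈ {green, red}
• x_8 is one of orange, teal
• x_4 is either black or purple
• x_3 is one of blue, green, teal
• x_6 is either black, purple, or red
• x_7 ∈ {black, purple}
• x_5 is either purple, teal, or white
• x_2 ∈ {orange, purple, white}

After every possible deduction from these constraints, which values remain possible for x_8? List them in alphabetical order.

Among the 8 variables, blue fits only x_3 (and all 8 values in {black, blue, green, orange, purple, red, teal, white} must be used), so x_3 = blue.
The 7 still-open variables together cover exactly {black, green, orange, purple, red, teal, white} — 7 values for 7 variables — and green appears only in x_1's list, so x_1 = green.
Among the 6 still-open variables, red fits only x_6 (and all 6 values in {black, orange, purple, red, teal, white} must be used), so x_6 = red.
x_4 and x_7 between them cover only {black, purple} — a naked pair. Remove those values from x_2, x_5.
No further eliminations apply; x_8 can still be any of orange, teal.

orange, teal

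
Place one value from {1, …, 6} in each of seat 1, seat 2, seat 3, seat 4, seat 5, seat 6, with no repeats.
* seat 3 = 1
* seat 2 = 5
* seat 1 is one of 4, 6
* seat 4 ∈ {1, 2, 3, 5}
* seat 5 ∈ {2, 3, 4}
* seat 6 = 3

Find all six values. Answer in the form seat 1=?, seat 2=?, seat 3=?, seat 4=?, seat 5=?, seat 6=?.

seat 1=6, seat 2=5, seat 3=1, seat 4=2, seat 5=4, seat 6=3

seat 2 must be 5 (only option left). Remove 5 from seat 4.
seat 3's domain is down to {1}, so seat 3 = 1. Strike 1 from seat 4.
seat 6 must be 3 (only option left). Remove 3 from seat 4, seat 5.
seat 4 must be 2 (only option left). Remove 2 from seat 5.
seat 5's domain is down to {4}, so seat 5 = 4. So seat 1 can't be 4.
seat 1 must be 6 (only option left).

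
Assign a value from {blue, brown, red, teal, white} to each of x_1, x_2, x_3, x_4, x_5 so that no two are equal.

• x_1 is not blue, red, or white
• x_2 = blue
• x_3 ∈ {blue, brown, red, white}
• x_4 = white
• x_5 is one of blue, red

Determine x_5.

x_2 must be blue (only option left). Eliminate blue elsewhere: x_3, x_5.
So x_5 = red.

red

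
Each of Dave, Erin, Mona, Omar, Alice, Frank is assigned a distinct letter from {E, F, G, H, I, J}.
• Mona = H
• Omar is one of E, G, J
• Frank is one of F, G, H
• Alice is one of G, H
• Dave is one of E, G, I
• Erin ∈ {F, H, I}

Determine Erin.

Mona must be H (only option left). So Erin, Alice, Frank can't be H.
That leaves Alice = G. So Dave, Omar, Frank can't be G.
Frank's domain is down to {F}, so Frank = F. So Erin can't be F.
So Erin = I.

I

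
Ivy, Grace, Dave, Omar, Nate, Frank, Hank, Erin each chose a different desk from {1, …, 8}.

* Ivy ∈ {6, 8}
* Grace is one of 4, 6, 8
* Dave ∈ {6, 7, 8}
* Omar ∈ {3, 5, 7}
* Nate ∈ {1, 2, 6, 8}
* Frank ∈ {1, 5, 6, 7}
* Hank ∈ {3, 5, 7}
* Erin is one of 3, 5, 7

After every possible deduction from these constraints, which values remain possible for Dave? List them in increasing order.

The 8 variables draw from only 8 values {1, 2, 3, 4, 5, 6, 7, 8}, so each is used; only Nate can be 2, hence Nate = 2.
The 7 still-open variables draw from only 7 values {1, 3, 4, 5, 6, 7, 8}, so each is used; only Frank can be 1, hence Frank = 1.
Among the 6 still-open variables, 4 fits only Grace (and all 6 values in {3, 4, 5, 6, 7, 8} must be used), so Grace = 4.
The 3 variables Omar, Hank, Erin are confined to {3, 5, 7}, which locks those values in; drop them from Dave.
No further eliminations apply; Dave can still be any of 6, 8.

6, 8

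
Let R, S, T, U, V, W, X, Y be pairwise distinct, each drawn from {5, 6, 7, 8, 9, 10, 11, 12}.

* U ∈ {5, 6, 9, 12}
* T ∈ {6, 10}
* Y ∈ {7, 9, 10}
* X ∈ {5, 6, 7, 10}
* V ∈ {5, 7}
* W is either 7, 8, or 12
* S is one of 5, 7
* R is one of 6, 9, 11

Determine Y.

The 8 variables draw from only 8 values {5, 6, 7, 8, 9, 10, 11, 12}, so each is used; only W can be 8, hence W = 8.
The 7 still-open variables together cover exactly {5, 6, 7, 9, 10, 11, 12} — 7 values for 7 variables — and 11 appears only in R's list, so R = 11.
The 6 still-open variables together cover exactly {5, 6, 7, 9, 10, 12} — 6 values for 6 variables — and 12 appears only in U's list, so U = 12.
Among the 5 still-open variables, 9 fits only Y (and all 5 values in {5, 6, 7, 9, 10} must be used), so Y = 9.

9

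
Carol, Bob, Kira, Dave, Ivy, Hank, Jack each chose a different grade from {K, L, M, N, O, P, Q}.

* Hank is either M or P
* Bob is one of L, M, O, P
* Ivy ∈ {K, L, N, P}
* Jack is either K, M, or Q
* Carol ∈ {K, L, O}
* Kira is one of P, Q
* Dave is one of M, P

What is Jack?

K

The 7 variables draw from only 7 values {K, L, M, N, O, P, Q}, so each is used; only Ivy can be N, hence Ivy = N.
Dave and Hank share exactly the 2 values {M, P}; by pigeonhole those values go to them, so strike M, P from Bob, Kira, Jack.
Kira must be Q (only option left). Strike Q from Jack.
So Jack = K.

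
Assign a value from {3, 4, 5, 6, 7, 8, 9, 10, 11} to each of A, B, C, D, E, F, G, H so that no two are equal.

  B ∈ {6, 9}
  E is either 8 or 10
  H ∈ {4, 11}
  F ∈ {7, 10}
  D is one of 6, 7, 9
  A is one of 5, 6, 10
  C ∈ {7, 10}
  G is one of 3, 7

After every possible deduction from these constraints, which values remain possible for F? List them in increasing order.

The 2 variables C and F are confined to {7, 10}, which locks those values in; drop them from A, D, E, G.
That leaves E = 8.
G has just one choice, so G = 3.
B and D share exactly the 2 values {6, 9}; by pigeonhole those values go to them, so strike 6, 9 from A.
A's domain is down to {5}, so A = 5.
No further eliminations apply; F can still be any of 7, 10.

7, 10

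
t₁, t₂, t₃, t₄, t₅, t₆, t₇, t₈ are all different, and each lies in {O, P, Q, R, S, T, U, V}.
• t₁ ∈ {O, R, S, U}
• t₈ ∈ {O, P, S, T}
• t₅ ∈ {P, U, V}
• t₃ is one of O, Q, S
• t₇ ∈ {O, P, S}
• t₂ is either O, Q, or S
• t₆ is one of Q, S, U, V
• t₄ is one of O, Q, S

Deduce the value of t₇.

P

The 8 variables together cover exactly {O, P, Q, R, S, T, U, V} — 8 values for 8 variables — and R appears only in t₁'s list, so t₁ = R.
Among the 7 still-open variables, T fits only t₈ (and all 7 values in {O, P, Q, S, T, U, V} must be used), so t₈ = T.
t₂, t₃, t₄ share exactly the 3 values {O, Q, S}; by pigeonhole those values go to them, so strike O, Q, S from t₆, t₇.
So t₇ = P.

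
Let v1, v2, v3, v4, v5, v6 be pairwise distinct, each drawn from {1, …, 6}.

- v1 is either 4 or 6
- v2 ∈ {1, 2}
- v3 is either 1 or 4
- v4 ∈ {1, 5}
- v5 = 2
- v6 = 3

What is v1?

v5 has just one choice, so v5 = 2. So v2 can't be 2.
That leaves v6 = 3.
v2's domain is down to {1}, so v2 = 1. Eliminate 1 elsewhere: v3, v4.
v3 must be 4 (only option left). So v1 can't be 4.
So v1 = 6.

6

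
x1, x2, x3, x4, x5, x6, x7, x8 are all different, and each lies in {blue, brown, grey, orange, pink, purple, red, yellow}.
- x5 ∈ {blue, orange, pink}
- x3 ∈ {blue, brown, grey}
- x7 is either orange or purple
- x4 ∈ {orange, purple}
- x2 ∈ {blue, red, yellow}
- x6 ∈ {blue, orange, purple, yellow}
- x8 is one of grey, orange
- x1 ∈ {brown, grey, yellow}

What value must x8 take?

grey

Among the 8 variables, pink fits only x5 (and all 8 values in {blue, brown, grey, orange, pink, purple, red, yellow} must be used), so x5 = pink.
Among the 7 still-open variables, red fits only x2 (and all 7 values in {blue, brown, grey, orange, purple, red, yellow} must be used), so x2 = red.
x4 and x7 share exactly the 2 values {orange, purple}; by pigeonhole those values go to them, so strike orange, purple from x6, x8.
So x8 = grey.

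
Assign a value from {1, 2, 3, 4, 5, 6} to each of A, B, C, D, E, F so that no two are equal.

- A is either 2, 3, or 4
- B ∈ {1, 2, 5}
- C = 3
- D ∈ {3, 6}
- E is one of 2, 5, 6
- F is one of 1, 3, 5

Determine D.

C's domain is down to {3}, so C = 3. Remove 3 from A, D, F.
So D = 6.

6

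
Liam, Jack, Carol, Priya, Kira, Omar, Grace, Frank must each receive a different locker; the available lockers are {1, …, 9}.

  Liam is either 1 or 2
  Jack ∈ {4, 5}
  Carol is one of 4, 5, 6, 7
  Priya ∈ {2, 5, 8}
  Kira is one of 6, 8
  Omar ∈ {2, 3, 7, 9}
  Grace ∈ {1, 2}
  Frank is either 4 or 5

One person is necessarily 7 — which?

Carol

The 2 variables Liam and Grace are confined to {1, 2}, which locks those values in; drop them from Priya, Omar.
Jack and Frank share exactly the 2 values {4, 5}; by pigeonhole those values go to them, so strike 4, 5 from Carol, Priya.
Priya's domain is down to {8}, so Priya = 8. Eliminate 8 elsewhere: Kira.
Kira has just one choice, so Kira = 6. Remove 6 from Carol.
So 7 goes to Carol.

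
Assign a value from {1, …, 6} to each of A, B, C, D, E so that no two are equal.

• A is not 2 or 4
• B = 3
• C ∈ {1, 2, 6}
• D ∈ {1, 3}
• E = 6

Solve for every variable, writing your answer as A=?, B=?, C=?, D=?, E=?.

B must be 3 (only option left). Eliminate 3 elsewhere: A, D.
D must be 1 (only option left). Strike 1 from A, C.
E has just one choice, so E = 6. Remove 6 from A, C.
A's domain is down to {5}, so A = 5.
C's domain is down to {2}, so C = 2.

A=5, B=3, C=2, D=1, E=6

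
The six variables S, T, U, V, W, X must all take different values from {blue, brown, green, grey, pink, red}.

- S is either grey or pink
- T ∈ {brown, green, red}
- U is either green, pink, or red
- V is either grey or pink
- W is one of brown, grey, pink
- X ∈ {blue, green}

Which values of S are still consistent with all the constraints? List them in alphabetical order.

Among the 6 variables, blue fits only X (and all 6 values in {blue, brown, green, grey, pink, red} must be used), so X = blue.
S and V between them cover only {grey, pink} — a naked pair. Remove those values from U, W.
That leaves W = brown. Eliminate brown elsewhere: T.
No further eliminations apply; S can still be any of grey, pink.

grey, pink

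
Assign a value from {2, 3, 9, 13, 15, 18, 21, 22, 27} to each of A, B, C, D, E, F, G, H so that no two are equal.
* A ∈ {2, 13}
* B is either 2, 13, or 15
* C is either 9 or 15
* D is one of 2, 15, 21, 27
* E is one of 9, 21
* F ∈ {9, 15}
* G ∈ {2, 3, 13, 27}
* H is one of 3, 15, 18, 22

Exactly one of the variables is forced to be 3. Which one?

C and F between them cover only {9, 15} — a naked pair. Remove those values from B, D, E, H.
E has just one choice, so E = 21. Eliminate 21 elsewhere: D.
The 2 variables A and B are confined to {2, 13}, which locks those values in; drop them from D, G.
D has just one choice, so D = 27. Eliminate 27 elsewhere: G.
So 3 goes to G.

G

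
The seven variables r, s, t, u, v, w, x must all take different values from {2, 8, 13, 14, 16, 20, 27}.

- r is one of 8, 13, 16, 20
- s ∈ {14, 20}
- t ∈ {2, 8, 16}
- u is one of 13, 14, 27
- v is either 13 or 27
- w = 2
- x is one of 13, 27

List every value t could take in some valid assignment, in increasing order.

w's domain is down to {2}, so w = 2. So t can't be 2.
v and x between them cover only {13, 27} — a naked pair. Remove those values from r, u.
That leaves u = 14. Remove 14 from s.
That leaves s = 20. Remove 20 from r.
No further eliminations apply; t can still be any of 8, 16.

8, 16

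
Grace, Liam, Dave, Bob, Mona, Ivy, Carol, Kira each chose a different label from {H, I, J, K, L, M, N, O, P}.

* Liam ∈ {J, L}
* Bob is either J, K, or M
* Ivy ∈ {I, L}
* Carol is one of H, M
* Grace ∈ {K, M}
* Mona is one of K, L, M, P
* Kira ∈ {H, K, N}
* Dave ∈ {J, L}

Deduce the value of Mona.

The 8 variables together cover exactly {H, I, J, K, L, M, N, P} — 8 values for 8 variables — and I appears only in Ivy's list, so Ivy = I.
The 7 still-open variables draw from only 7 values {H, J, K, L, M, N, P}, so each is used; only Kira can be N, hence Kira = N.
The 6 still-open variables together cover exactly {H, J, K, L, M, P} — 6 values for 6 variables — and H appears only in Carol's list, so Carol = H.
The 5 still-open variables draw from only 5 values {J, K, L, M, P}, so each is used; only Mona can be P, hence Mona = P.

P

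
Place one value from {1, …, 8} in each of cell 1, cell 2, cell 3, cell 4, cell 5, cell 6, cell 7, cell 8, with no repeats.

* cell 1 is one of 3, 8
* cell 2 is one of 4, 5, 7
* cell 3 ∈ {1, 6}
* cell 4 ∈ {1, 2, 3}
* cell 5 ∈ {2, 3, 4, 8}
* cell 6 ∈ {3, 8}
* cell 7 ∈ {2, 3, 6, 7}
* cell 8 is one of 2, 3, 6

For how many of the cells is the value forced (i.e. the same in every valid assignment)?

Among the 8 variables, 5 fits only cell 2 (and all 8 values in {1, 2, 3, 4, 5, 6, 7, 8} must be used), so cell 2 = 5.
The 7 still-open variables together cover exactly {1, 2, 3, 4, 6, 7, 8} — 7 values for 7 variables — and 4 appears only in cell 5's list, so cell 5 = 4.
The 6 still-open variables together cover exactly {1, 2, 3, 6, 7, 8} — 6 values for 6 variables — and 7 appears only in cell 7's list, so cell 7 = 7.
The 2 variables cell 1 and cell 6 are confined to {3, 8}, which locks those values in; drop them from cell 4, cell 8.
Determined: cell 2=5, cell 5=4, cell 7=7. The other cells each still have more than one consistent value. That makes 3.

3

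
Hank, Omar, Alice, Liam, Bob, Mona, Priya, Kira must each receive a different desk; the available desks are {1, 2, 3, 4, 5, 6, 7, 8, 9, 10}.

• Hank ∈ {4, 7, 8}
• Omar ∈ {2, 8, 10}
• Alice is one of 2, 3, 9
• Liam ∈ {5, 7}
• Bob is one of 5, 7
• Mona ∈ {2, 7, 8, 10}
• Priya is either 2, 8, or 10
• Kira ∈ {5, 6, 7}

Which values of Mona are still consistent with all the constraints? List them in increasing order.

2, 8, 10

Liam and Bob between them cover only {5, 7} — a naked pair. Remove those values from Hank, Mona, Kira.
That leaves Kira = 6.
The 3 variables Omar, Mona, Priya are confined to {2, 8, 10}, which locks those values in; drop them from Hank, Alice.
Hank must be 4 (only option left).
No further eliminations apply; Mona can still be any of 2, 8, 10.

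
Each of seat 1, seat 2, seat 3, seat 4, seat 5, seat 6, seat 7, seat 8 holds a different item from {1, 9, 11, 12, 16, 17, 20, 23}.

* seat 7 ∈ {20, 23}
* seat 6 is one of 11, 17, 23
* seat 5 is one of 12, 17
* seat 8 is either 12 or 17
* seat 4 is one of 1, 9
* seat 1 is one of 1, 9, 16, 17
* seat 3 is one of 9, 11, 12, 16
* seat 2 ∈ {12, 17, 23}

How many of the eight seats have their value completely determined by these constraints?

3

The 8 variables draw from only 8 values {1, 9, 11, 12, 16, 17, 20, 23}, so each is used; only seat 7 can be 20, hence seat 7 = 20.
seat 5 and seat 8 share exactly the 2 values {12, 17}; by pigeonhole those values go to them, so strike 12, 17 from seat 1, seat 2, seat 3, seat 6.
seat 2 has just one choice, so seat 2 = 23. Strike 23 from seat 6.
seat 6 has just one choice, so seat 6 = 11. So seat 3 can't be 11.
Determined: seat 2=23, seat 6=11, seat 7=20. The other seats each still have more than one consistent value. That makes 3.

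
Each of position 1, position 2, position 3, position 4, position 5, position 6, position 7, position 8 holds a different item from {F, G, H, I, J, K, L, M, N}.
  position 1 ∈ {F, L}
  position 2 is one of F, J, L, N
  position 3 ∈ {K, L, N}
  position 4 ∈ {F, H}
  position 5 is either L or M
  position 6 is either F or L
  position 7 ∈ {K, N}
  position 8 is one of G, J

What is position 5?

M

The 8 variables draw from only 8 values {F, G, H, J, K, L, M, N}, so each is used; only position 8 can be G, hence position 8 = G.
The 7 still-open variables together cover exactly {F, H, J, K, L, M, N} — 7 values for 7 variables — and H appears only in position 4's list, so position 4 = H.
The 6 still-open variables together cover exactly {F, J, K, L, M, N} — 6 values for 6 variables — and J appears only in position 2's list, so position 2 = J.
The 5 still-open variables together cover exactly {F, K, L, M, N} — 5 values for 5 variables — and M appears only in position 5's list, so position 5 = M.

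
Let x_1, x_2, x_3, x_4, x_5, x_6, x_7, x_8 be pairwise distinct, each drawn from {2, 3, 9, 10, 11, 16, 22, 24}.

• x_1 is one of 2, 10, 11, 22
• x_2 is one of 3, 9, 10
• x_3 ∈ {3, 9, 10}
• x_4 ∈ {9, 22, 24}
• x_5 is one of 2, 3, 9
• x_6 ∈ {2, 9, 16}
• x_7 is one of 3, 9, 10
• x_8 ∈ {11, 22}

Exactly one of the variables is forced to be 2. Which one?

The 8 variables draw from only 8 values {2, 3, 9, 10, 11, 16, 22, 24}, so each is used; only x_6 can be 16, hence x_6 = 16.
Among the 7 still-open variables, 24 fits only x_4 (and all 7 values in {2, 3, 9, 10, 11, 22, 24} must be used), so x_4 = 24.
The 3 variables x_2, x_3, x_7 are confined to {3, 9, 10}, which locks those values in; drop them from x_1, x_5.
So 2 goes to x_5.

x_5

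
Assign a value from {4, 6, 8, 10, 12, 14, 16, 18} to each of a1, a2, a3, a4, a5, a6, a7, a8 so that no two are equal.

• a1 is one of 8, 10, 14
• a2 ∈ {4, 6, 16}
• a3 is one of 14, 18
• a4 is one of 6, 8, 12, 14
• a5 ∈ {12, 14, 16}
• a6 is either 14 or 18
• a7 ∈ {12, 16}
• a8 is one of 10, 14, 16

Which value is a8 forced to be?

The 8 variables together cover exactly {4, 6, 8, 10, 12, 14, 16, 18} — 8 values for 8 variables — and 4 appears only in a2's list, so a2 = 4.
Among the 7 still-open variables, 6 fits only a4 (and all 7 values in {6, 8, 10, 12, 14, 16, 18} must be used), so a4 = 6.
Among the 6 still-open variables, 8 fits only a1 (and all 6 values in {8, 10, 12, 14, 16, 18} must be used), so a1 = 8.
The 5 still-open variables draw from only 5 values {10, 12, 14, 16, 18}, so each is used; only a8 can be 10, hence a8 = 10.

10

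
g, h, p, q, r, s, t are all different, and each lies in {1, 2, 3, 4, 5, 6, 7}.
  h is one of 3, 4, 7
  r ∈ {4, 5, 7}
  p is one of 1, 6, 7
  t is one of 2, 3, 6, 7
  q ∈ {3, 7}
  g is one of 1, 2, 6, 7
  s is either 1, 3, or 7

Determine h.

The 7 variables together cover exactly {1, 2, 3, 4, 5, 6, 7} — 7 values for 7 variables — and 5 appears only in r's list, so r = 5.
Among the 6 still-open variables, 4 fits only h (and all 6 values in {1, 2, 3, 4, 6, 7} must be used), so h = 4.

4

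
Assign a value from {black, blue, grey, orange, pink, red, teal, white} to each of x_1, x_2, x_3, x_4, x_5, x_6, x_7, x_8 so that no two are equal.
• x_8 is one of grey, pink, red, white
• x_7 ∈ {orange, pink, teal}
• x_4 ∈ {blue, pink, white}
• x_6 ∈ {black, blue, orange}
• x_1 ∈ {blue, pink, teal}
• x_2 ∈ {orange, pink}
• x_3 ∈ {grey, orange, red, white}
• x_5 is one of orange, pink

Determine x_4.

white

The 8 variables together cover exactly {black, blue, grey, orange, pink, red, teal, white} — 8 values for 8 variables — and black appears only in x_6's list, so x_6 = black.
The 2 variables x_2 and x_5 are confined to {orange, pink}, which locks those values in; drop them from x_1, x_3, x_4, x_7, x_8.
That leaves x_7 = teal. So x_1 can't be teal.
That leaves x_1 = blue. Eliminate blue elsewhere: x_4.
So x_4 = white.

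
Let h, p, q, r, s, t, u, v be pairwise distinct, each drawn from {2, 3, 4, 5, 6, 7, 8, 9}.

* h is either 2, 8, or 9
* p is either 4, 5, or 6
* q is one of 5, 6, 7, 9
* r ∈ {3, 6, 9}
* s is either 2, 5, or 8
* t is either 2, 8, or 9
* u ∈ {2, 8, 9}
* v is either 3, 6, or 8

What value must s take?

The 8 variables draw from only 8 values {2, 3, 4, 5, 6, 7, 8, 9}, so each is used; only p can be 4, hence p = 4.
Among the 7 still-open variables, 7 fits only q (and all 7 values in {2, 3, 5, 6, 7, 8, 9} must be used), so q = 7.
The 6 still-open variables together cover exactly {2, 3, 5, 6, 8, 9} — 6 values for 6 variables — and 5 appears only in s's list, so s = 5.

5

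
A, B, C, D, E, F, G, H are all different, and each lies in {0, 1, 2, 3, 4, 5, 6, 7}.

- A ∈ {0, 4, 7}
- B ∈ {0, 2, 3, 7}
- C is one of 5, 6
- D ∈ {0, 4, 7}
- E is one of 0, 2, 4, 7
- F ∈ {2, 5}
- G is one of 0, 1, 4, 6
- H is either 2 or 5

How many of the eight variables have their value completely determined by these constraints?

3

The 8 variables together cover exactly {0, 1, 2, 3, 4, 5, 6, 7} — 8 values for 8 variables — and 1 appears only in G's list, so G = 1.
The 7 still-open variables draw from only 7 values {0, 2, 3, 4, 5, 6, 7}, so each is used; only B can be 3, hence B = 3.
The 6 still-open variables together cover exactly {0, 2, 4, 5, 6, 7} — 6 values for 6 variables — and 6 appears only in C's list, so C = 6.
F and H share exactly the 2 values {2, 5}; by pigeonhole those values go to them, so strike 2, 5 from E.
Determined: B=3, C=6, G=1. The other variables each still have more than one consistent value. That makes 3.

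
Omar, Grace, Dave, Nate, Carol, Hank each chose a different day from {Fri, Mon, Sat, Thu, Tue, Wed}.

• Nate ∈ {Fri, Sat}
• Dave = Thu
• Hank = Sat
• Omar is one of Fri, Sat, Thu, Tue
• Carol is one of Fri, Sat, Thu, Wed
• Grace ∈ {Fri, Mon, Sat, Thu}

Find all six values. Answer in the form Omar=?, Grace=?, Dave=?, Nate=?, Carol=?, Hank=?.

Omar=Tue, Grace=Mon, Dave=Thu, Nate=Fri, Carol=Wed, Hank=Sat

Dave must be Thu (only option left). Remove Thu from Omar, Grace, Carol.
Hank's domain is down to {Sat}, so Hank = Sat. So Omar, Grace, Nate, Carol can't be Sat.
That leaves Nate = Fri. Remove Fri from Omar, Grace, Carol.
Carol's domain is down to {Wed}, so Carol = Wed.
Omar's domain is down to {Tue}, so Omar = Tue.
Grace has just one choice, so Grace = Mon.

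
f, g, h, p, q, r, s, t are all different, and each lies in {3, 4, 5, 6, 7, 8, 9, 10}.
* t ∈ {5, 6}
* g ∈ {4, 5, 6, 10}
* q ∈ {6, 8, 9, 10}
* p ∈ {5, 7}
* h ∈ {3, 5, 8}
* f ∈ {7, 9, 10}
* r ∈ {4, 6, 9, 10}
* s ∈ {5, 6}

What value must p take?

7

Among the 8 variables, 3 fits only h (and all 8 values in {3, 4, 5, 6, 7, 8, 9, 10} must be used), so h = 3.
The 7 still-open variables draw from only 7 values {4, 5, 6, 7, 8, 9, 10}, so each is used; only q can be 8, hence q = 8.
s and t between them cover only {5, 6} — a naked pair. Remove those values from g, p, r.
So p = 7.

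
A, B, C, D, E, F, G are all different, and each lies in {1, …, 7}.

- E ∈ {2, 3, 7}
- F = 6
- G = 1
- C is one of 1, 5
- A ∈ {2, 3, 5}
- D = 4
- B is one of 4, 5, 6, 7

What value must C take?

5

D's domain is down to {4}, so D = 4. Remove 4 from B.
F's domain is down to {6}, so F = 6. Eliminate 6 elsewhere: B.
G must be 1 (only option left). Remove 1 from C.
So C = 5.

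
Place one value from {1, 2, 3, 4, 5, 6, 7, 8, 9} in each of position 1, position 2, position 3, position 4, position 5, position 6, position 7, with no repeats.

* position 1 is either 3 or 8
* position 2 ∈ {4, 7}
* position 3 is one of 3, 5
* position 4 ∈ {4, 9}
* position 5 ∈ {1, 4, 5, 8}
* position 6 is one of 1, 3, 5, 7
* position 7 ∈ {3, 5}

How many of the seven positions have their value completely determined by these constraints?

2

The 7 variables draw from only 7 values {1, 3, 4, 5, 7, 8, 9}, so each is used; only position 4 can be 9, hence position 4 = 9.
The 2 variables position 3 and position 7 are confined to {3, 5}, which locks those values in; drop them from position 1, position 5, position 6.
That leaves position 1 = 8. Eliminate 8 elsewhere: position 5.
Determined: position 1=8, position 4=9. The other positions each still have more than one consistent value. That makes 2.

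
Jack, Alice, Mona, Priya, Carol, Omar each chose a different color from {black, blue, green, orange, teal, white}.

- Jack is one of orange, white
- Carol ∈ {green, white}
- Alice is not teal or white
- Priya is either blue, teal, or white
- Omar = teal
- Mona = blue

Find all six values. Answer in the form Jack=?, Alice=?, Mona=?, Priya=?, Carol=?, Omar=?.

Jack=orange, Alice=black, Mona=blue, Priya=white, Carol=green, Omar=teal

Mona has just one choice, so Mona = blue. Strike blue from Alice, Priya.
That leaves Omar = teal. Remove teal from Priya.
Priya has just one choice, so Priya = white. Eliminate white elsewhere: Jack, Carol.
That leaves Carol = green. Strike green from Alice.
Jack must be orange (only option left). Remove orange from Alice.
Alice's domain is down to {black}, so Alice = black.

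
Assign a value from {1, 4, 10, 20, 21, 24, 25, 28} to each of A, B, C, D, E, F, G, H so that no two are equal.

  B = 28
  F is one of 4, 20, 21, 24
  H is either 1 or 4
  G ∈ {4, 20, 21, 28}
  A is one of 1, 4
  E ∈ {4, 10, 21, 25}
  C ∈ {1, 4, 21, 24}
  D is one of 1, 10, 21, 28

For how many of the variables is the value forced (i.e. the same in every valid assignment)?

B must be 28 (only option left). Remove 28 from D, G.
The 7 still-open variables together cover exactly {1, 4, 10, 20, 21, 24, 25} — 7 values for 7 variables — and 25 appears only in E's list, so E = 25.
The 6 still-open variables together cover exactly {1, 4, 10, 20, 21, 24} — 6 values for 6 variables — and 10 appears only in D's list, so D = 10.
A and H share exactly the 2 values {1, 4}; by pigeonhole those values go to them, so strike 1, 4 from C, F, G.
Determined: B=28, D=10, E=25. The other variables each still have more than one consistent value. That makes 3.

3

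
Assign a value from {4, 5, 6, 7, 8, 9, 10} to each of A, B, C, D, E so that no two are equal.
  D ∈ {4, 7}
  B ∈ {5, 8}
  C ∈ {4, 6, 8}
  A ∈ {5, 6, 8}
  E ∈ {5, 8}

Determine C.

4

The 5 variables draw from only 5 values {4, 5, 6, 7, 8}, so each is used; only D can be 7, hence D = 7.
The 4 still-open variables draw from only 4 values {4, 5, 6, 8}, so each is used; only C can be 4, hence C = 4.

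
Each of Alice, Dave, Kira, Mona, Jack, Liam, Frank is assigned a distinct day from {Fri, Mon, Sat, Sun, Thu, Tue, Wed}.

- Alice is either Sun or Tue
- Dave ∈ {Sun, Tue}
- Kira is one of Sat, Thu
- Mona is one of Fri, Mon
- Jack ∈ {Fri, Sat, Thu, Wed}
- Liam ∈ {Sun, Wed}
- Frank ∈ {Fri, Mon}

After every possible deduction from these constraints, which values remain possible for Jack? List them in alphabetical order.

Sat, Thu

The 2 variables Alice and Dave are confined to {Sun, Tue}, which locks those values in; drop them from Liam.
Liam must be Wed (only option left). Remove Wed from Jack.
Mona and Frank share exactly the 2 values {Fri, Mon}; by pigeonhole those values go to them, so strike Fri, Mon from Jack.
No further eliminations apply; Jack can still be any of Sat, Thu.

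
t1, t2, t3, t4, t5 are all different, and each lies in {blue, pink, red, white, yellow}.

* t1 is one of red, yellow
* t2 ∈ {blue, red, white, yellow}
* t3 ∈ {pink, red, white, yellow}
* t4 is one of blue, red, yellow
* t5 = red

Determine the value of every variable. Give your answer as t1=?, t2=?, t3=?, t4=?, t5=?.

t1=yellow, t2=white, t3=pink, t4=blue, t5=red

t5 must be red (only option left). Eliminate red elsewhere: t1, t2, t3, t4.
That leaves t1 = yellow. Remove yellow from t2, t3, t4.
That leaves t4 = blue. Eliminate blue elsewhere: t2.
t2 must be white (only option left). So t3 can't be white.
t3 must be pink (only option left).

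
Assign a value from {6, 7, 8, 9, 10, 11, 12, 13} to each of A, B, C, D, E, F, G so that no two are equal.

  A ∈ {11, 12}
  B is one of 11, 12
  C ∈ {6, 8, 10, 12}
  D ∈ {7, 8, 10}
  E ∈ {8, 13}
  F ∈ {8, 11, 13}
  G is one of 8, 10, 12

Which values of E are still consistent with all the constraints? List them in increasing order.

8, 13

Among the 7 variables, 6 fits only C (and all 7 values in {6, 7, 8, 10, 11, 12, 13} must be used), so C = 6.
The 6 still-open variables draw from only 6 values {7, 8, 10, 11, 12, 13}, so each is used; only D can be 7, hence D = 7.
Among the 5 still-open variables, 10 fits only G (and all 5 values in {8, 10, 11, 12, 13} must be used), so G = 10.
The 2 variables A and B are confined to {11, 12}, which locks those values in; drop them from F.
No further eliminations apply; E can still be any of 8, 13.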